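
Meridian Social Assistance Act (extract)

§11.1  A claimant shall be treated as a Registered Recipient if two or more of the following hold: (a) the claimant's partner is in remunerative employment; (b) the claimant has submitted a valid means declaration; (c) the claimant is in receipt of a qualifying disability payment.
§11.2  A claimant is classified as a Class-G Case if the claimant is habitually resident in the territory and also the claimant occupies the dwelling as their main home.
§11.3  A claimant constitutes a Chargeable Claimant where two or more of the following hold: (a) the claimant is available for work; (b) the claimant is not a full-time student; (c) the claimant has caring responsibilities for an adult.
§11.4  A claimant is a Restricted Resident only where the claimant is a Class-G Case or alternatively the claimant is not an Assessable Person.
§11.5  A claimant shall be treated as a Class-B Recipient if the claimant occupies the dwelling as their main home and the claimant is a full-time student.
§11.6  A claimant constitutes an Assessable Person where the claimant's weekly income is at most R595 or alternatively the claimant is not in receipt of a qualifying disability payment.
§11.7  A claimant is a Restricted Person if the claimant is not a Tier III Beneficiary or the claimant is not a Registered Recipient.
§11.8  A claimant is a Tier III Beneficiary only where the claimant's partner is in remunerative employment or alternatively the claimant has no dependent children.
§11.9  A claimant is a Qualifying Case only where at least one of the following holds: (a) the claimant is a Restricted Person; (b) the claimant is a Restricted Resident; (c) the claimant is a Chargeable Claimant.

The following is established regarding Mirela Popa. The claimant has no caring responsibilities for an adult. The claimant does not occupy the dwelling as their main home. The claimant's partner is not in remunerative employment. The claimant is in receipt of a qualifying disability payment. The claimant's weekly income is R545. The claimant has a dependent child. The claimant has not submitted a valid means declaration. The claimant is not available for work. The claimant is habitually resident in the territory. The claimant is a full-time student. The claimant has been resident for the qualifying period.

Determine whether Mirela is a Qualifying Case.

§11.8 — Tier III Beneficiary: [the claimant's partner is in remunerative employment? no] OR [the claimant has no dependent children? no] → not satisfied.
§11.1 — Registered Recipient: the claimant's partner is in remunerative employment? no; the claimant has submitted a valid means declaration? no; the claimant is in receipt of a qualifying disability payment? yes — 1 of 3 hold (need ≥2) → not satisfied.
§11.7 — Restricted Person: [not a Tier III Beneficiary (§11.8)? yes] OR [not a Registered Recipient (§11.1)? yes] → satisfied.
§11.2 — Class-G Case: [the claimant is habitually resident in the territory? yes] AND [the claimant occupies the dwelling as their main home? no] → not satisfied.
§11.6 — Assessable Person: [claimant's weekly income: R545 ≤ R595? yes] OR [the claimant is not in receipt of a qualifying disability payment? no] → satisfied.
§11.4 — Restricted Resident: [Class-G Case (§11.2)? no] OR [not an Assessable Person (§11.6)? no] → not satisfied.
§11.3 — Chargeable Claimant: the claimant is available for work? no; the claimant is not a full-time student? no; the claimant has caring responsibilities for an adult? no — 0 of 3 hold (need ≥2) → not satisfied.
§11.9 — Qualifying Case: [Restricted Person (§11.7)? yes] OR [Restricted Resident (§11.4)? no] OR [Chargeable Claimant (§11.3)? no] → satisfied.

Yes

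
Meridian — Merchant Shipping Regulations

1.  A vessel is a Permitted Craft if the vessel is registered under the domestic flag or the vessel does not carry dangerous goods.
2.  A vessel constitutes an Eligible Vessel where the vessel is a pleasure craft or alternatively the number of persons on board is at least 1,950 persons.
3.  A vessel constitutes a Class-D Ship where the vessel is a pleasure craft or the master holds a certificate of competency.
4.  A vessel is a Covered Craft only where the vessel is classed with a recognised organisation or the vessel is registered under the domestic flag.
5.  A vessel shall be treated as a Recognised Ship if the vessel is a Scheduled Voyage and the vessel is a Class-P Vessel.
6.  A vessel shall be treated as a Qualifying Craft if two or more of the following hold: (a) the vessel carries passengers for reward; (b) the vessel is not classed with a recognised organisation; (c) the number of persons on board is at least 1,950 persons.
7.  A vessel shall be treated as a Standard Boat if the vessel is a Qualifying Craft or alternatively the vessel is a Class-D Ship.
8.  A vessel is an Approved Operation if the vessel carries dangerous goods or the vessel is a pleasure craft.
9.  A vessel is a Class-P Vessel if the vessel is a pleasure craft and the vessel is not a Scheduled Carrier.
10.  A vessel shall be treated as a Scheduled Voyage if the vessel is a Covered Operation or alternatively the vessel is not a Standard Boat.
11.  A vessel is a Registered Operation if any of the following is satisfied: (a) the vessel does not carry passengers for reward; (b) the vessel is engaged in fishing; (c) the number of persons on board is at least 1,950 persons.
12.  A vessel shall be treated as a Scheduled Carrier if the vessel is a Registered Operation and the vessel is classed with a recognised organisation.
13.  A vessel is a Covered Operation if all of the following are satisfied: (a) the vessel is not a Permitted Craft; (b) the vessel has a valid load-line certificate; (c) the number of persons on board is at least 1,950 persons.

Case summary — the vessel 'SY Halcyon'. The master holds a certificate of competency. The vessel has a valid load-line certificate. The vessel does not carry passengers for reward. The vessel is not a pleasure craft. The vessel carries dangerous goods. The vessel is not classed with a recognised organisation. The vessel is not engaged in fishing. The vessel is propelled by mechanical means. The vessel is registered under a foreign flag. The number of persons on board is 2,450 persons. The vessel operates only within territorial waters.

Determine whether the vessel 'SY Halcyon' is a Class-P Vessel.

No

Under paragraph 11: the vessel does not carry passengers for reward? yes; or the vessel is engaged in fishing? no; or number of persons on board: 2,450 persons ≥ 1,950 persons? yes. So the vessel is a Registered Operation.
Under paragraph 12: Registered Operation (paragraph 11)? yes; and the vessel is classed with a recognised organisation? no. So the vessel is not a Scheduled Carrier.
Under paragraph 9: the vessel is a pleasure craft? no; and not a Scheduled Carrier (paragraph 12)? yes. So the vessel is not a Class-P Vessel.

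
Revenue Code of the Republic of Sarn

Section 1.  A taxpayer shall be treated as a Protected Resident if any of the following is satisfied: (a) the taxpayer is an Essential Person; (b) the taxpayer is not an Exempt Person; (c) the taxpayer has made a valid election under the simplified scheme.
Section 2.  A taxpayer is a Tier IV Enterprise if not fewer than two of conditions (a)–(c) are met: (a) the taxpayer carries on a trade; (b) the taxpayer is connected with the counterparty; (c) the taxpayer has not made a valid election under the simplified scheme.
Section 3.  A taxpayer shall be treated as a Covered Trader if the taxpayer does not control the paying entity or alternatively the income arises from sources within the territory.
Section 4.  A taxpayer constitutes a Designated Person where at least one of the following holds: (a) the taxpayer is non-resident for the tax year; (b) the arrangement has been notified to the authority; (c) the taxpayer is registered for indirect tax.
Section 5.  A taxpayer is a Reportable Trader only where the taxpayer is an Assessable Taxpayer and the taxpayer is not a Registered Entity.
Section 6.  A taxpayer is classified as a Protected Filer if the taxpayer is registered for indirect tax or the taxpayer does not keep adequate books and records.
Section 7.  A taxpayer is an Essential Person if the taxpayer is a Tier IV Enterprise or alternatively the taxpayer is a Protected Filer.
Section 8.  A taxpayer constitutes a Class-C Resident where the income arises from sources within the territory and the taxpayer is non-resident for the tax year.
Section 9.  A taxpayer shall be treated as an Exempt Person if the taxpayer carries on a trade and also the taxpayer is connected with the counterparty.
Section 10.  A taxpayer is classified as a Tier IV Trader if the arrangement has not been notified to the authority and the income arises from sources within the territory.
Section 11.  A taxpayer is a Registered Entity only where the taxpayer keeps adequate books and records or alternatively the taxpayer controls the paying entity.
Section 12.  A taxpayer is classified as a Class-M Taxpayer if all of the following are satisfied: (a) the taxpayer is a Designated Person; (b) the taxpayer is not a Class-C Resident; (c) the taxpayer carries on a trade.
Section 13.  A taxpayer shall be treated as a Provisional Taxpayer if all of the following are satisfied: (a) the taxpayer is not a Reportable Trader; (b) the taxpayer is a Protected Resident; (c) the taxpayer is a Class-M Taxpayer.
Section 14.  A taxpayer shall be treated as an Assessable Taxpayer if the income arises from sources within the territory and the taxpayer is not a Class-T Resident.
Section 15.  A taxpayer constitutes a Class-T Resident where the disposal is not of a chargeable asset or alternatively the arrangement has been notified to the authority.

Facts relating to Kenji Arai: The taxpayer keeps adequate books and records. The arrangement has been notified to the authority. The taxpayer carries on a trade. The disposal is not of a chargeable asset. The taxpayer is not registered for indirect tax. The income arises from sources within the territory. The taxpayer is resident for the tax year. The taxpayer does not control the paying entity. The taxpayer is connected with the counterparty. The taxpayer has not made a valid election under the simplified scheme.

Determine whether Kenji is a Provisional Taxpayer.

section 15 — Class-T Resident: [the disposal is not of a chargeable asset? yes] OR [the arrangement has been notified to the authority? yes] → satisfied.
section 14 — Assessable Taxpayer: [the income arises from sources within the territory? yes] AND [not a Class-T Resident (section 15)? no] → not satisfied.
section 11 — Registered Entity: [the taxpayer keeps adequate books and records? yes] OR [the taxpayer controls the paying entity? no] → satisfied.
section 5 — Reportable Trader: [Assessable Taxpayer (section 14)? no] AND [not a Registered Entity (section 11)? no] → not satisfied.
section 2 — Tier IV Enterprise: the taxpayer carries on a trade? yes; the taxpayer is connected with the counterparty? yes; the taxpayer has not made a valid election under the simplified scheme? yes — 3 of 3 hold (need ≥2) → satisfied.
section 6 — Protected Filer: [the taxpayer is registered for indirect tax? no] OR [the taxpayer does not keep adequate books and records? no] → not satisfied.
section 7 — Essential Person: [Tier IV Enterprise (section 2)? yes] OR [Protected Filer (section 6)? no] → satisfied.
section 9 — Exempt Person: [the taxpayer carries on a trade? yes] AND [the taxpayer is connected with the counterparty? yes] → satisfied.
section 1 — Protected Resident: [Essential Person (section 7)? yes] OR [not an Exempt Person (section 9)? no] OR [the taxpayer has made a valid election under the simplified scheme? no] → satisfied.
section 4 — Designated Person: [the taxpayer is non-resident for the tax year? no] OR [the arrangement has been notified to the authority? yes] OR [the taxpayer is registered for indirect tax? no] → satisfied.
section 8 — Class-C Resident: [the income arises from sources within the territory? yes] AND [the taxpayer is non-resident for the tax year? no] → not satisfied.
section 12 — Class-M Taxpayer: [Designated Person (section 4)? yes] AND [not a Class-C Resident (section 8)? yes] AND [the taxpayer carries on a trade? yes] → satisfied.
section 13 — Provisional Taxpayer: [not a Reportable Trader (section 5)? yes] AND [Protected Resident (section 1)? yes] AND [Class-M Taxpayer (section 12)? yes] → satisfied.

Yes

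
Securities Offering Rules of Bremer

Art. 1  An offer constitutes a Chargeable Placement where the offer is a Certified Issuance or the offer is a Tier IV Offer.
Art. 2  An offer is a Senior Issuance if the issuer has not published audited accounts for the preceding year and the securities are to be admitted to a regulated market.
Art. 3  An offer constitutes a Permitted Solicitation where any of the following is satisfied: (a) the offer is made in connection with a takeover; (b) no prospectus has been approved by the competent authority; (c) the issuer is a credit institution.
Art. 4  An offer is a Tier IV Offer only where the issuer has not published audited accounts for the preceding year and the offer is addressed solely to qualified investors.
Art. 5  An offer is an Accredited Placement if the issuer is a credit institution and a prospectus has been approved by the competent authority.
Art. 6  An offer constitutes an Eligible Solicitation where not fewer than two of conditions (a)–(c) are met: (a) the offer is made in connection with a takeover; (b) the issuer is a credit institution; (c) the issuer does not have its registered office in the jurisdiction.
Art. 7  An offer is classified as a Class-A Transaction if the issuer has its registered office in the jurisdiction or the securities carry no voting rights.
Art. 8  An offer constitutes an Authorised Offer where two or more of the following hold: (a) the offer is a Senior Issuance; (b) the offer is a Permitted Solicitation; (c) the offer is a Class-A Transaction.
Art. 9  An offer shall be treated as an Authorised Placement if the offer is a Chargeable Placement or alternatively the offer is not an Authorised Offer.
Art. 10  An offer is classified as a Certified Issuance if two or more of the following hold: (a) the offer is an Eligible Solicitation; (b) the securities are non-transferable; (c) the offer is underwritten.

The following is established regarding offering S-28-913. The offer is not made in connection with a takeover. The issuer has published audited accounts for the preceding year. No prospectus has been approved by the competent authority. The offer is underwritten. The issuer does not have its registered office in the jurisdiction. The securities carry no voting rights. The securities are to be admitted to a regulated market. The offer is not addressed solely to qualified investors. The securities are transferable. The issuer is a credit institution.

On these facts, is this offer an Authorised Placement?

article 6 — Eligible Solicitation: the offer is made in connection with a takeover? no; the issuer is a credit institution? yes; the issuer does not have its registered office in the jurisdiction? yes — 2 of 3 hold (need ≥2) → satisfied.
article 10 — Certified Issuance: Eligible Solicitation (article 6)? yes; the securities are non-transferable? no; the offer is underwritten? yes — 2 of 3 hold (need ≥2) → satisfied.
article 4 — Tier IV Offer: [the issuer has not published audited accounts for the preceding year? no] AND [the offer is addressed solely to qualified investors? no] → not satisfied.
article 1 — Chargeable Placement: [Certified Issuance (article 10)? yes] OR [Tier IV Offer (article 4)? no] → satisfied.
article 2 — Senior Issuance: [the issuer has not published audited accounts for the preceding year? no] AND [the securities are to be admitted to a regulated market? yes] → not satisfied.
article 3 — Permitted Solicitation: [the offer is made in connection with a takeover? no] OR [no prospectus has been approved by the competent authority? yes] OR [the issuer is a credit institution? yes] → satisfied.
article 7 — Class-A Transaction: [the issuer has its registered office in the jurisdiction? no] OR [the securities carry no voting rights? yes] → satisfied.
article 8 — Authorised Offer: Senior Issuance (article 2)? no; Permitted Solicitation (article 3)? yes; Class-A Transaction (article 7)? yes — 2 of 3 hold (need ≥2) → satisfied.
article 9 — Authorised Placement: [Chargeable Placement (article 1)? yes] OR [not an Authorised Offer (article 8)? no] → satisfied.

Yes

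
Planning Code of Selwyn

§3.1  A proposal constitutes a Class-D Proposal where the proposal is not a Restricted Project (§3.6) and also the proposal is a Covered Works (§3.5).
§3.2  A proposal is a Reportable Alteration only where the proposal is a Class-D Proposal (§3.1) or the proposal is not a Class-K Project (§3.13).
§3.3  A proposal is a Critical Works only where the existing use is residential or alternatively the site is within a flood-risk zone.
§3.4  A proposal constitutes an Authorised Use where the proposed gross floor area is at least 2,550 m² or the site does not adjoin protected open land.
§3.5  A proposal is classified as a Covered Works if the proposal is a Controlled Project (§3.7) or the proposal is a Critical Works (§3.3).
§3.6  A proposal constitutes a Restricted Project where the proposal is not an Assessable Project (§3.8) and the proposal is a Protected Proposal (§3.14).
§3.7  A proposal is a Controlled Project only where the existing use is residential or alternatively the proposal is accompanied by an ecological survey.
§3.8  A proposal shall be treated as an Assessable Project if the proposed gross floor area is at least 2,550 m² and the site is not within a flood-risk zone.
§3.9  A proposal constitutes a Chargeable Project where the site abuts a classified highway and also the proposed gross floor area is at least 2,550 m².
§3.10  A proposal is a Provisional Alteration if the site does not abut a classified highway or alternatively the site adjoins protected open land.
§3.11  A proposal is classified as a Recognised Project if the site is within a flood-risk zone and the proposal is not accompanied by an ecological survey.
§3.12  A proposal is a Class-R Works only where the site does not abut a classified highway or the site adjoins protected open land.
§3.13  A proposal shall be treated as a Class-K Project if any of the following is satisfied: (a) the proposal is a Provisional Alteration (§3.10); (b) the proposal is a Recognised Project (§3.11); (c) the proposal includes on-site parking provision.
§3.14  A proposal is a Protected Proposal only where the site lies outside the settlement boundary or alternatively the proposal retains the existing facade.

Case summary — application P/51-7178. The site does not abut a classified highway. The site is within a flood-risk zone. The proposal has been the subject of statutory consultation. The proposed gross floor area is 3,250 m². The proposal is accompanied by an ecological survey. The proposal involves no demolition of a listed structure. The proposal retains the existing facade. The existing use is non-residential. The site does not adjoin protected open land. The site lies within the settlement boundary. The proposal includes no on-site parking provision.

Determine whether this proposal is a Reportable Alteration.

No

Under §3.8: proposed gross floor area: 3,250 m² ≥ 2,550 m²? yes; and the site is not within a flood-risk zone? no. So the proposal is not an Assessable Project.
Under §3.14: the site lies outside the settlement boundary? no; or the proposal retains the existing facade? yes. So the proposal is a Protected Proposal.
Under §3.6: not an Assessable Project (§3.8)? yes; and Protected Proposal (§3.14)? yes. So the proposal is a Restricted Project.
Under §3.7: the existing use is residential? no; or the proposal is accompanied by an ecological survey? yes. So the proposal is a Controlled Project.
Under §3.3: the existing use is residential? no; or the site is within a flood-risk zone? yes. So the proposal is a Critical Works.
Under §3.5: Controlled Project (§3.7)? yes; or Critical Works (§3.3)? yes. So the proposal is a Covered Works.
Under §3.1: not a Restricted Project (§3.6)? no; and Covered Works (§3.5)? yes. So the proposal is not a Class-D Proposal.
Under §3.10: the site does not abut a classified highway? yes; or the site adjoins protected open land? no. So the proposal is a Provisional Alteration.
Under §3.11: the site is within a flood-risk zone? yes; and the proposal is not accompanied by an ecological survey? no. So the proposal is not a Recognised Project.
Under §3.13: Provisional Alteration (§3.10)? yes; or Recognised Project (§3.11)? no; or the proposal includes on-site parking provision? no. So the proposal is a Class-K Project.
Under §3.2: Class-D Proposal (§3.1)? no; or not a Class-K Project (§3.13)? no. So the proposal is not a Reportable Alteration.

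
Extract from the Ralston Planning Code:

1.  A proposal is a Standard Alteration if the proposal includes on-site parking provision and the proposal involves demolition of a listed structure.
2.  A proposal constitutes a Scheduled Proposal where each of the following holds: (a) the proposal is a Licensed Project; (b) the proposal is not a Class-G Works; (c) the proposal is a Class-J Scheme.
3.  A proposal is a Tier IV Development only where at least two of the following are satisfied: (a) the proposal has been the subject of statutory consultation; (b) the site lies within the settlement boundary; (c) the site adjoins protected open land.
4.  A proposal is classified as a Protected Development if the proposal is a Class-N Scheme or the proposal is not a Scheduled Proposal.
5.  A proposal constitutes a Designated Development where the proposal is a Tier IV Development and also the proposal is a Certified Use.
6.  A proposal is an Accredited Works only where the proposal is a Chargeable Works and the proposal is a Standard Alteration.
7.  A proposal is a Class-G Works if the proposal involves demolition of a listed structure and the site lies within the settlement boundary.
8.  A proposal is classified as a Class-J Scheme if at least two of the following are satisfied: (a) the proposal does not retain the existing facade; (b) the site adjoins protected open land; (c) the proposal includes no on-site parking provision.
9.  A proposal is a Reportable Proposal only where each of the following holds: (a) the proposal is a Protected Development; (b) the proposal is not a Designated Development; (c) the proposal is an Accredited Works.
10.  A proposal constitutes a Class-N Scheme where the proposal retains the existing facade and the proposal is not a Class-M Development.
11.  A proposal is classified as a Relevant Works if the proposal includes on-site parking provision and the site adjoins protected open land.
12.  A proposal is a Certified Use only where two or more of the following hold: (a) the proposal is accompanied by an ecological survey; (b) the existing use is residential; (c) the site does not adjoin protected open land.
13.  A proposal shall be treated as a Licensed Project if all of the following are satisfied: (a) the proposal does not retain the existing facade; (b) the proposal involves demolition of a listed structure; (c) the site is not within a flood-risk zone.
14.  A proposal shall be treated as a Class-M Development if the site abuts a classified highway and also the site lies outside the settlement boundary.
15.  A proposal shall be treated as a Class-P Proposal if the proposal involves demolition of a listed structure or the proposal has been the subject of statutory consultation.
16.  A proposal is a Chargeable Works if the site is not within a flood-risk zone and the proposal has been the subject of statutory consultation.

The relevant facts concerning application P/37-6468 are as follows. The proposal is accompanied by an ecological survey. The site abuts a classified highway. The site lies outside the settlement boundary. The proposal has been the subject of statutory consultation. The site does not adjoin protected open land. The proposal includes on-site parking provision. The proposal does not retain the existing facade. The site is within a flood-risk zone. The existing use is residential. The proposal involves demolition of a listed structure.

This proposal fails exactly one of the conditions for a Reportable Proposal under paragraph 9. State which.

Accredited Works

paragraph 14 — Class-M Development: [the site abuts a classified highway? yes] AND [the site lies outside the settlement boundary? yes] → satisfied.
paragraph 10 — Class-N Scheme: [the proposal retains the existing facade? no] AND [not a Class-M Development (paragraph 14)? no] → not satisfied.
paragraph 13 — Licensed Project: [the proposal does not retain the existing facade? yes] AND [the proposal involves demolition of a listed structure? yes] AND [the site is not within a flood-risk zone? no] → not satisfied.
paragraph 7 — Class-G Works: [the proposal involves demolition of a listed structure? yes] AND [the site lies within the settlement boundary? no] → not satisfied.
paragraph 8 — Class-J Scheme: the proposal does not retain the existing facade? yes; the site adjoins protected open land? no; the proposal includes no on-site parking provision? no — 1 of 3 hold (need ≥2) → not satisfied.
paragraph 2 — Scheduled Proposal: [Licensed Project (paragraph 13)? no] AND [not a Class-G Works (paragraph 7)? yes] AND [Class-J Scheme (paragraph 8)? no] → not satisfied.
paragraph 4 — Protected Development: [Class-N Scheme (paragraph 10)? no] OR [not a Scheduled Proposal (paragraph 2)? yes] → satisfied.
paragraph 3 — Tier IV Development: the proposal has been the subject of statutory consultation? yes; the site lies within the settlement boundary? no; the site adjoins protected open land? no — 1 of 3 hold (need ≥2) → not satisfied.
paragraph 12 — Certified Use: the proposal is accompanied by an ecological survey? yes; the existing use is residential? yes; the site does not adjoin protected open land? yes — 3 of 3 hold (need ≥2) → satisfied.
paragraph 5 — Designated Development: [Tier IV Development (paragraph 3)? no] AND [Certified Use (paragraph 12)? yes] → not satisfied.
paragraph 16 — Chargeable Works: [the site is not within a flood-risk zone? no] AND [the proposal has been the subject of statutory consultation? yes] → not satisfied.
paragraph 1 — Standard Alteration: [the proposal includes on-site parking provision? yes] AND [the proposal involves demolition of a listed structure? yes] → satisfied.
paragraph 6 — Accredited Works: [Chargeable Works (paragraph 16)? no] AND [Standard Alteration (paragraph 1)? yes] → not satisfied.
paragraph 9 — Reportable Proposal: [Protected Development (paragraph 4)? yes] AND [not a Designated Development (paragraph 5)? yes] AND [Accredited Works (paragraph 6)? no] → not satisfied.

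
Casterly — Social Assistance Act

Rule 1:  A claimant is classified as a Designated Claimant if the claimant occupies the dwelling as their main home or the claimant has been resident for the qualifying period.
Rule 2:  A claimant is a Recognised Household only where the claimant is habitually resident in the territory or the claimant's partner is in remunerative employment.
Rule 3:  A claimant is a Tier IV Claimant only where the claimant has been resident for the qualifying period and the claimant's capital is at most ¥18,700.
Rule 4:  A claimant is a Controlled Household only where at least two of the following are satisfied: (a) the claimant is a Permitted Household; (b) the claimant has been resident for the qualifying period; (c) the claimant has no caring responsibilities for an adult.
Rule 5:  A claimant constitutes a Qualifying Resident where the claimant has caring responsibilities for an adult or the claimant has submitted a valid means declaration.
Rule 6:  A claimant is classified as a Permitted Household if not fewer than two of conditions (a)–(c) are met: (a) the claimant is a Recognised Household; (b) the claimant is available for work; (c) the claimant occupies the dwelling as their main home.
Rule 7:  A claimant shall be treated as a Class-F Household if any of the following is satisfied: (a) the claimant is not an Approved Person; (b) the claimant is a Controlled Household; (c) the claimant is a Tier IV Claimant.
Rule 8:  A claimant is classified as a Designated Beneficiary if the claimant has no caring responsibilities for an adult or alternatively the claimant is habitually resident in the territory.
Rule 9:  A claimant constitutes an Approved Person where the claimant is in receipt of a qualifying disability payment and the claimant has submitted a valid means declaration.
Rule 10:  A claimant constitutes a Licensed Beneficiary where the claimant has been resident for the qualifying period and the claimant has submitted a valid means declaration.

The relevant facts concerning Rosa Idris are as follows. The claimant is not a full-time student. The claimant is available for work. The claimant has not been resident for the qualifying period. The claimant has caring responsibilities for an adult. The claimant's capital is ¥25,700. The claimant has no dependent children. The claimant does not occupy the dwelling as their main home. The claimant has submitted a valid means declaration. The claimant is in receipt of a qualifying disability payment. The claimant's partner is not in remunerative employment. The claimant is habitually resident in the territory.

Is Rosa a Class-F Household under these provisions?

No

rule 9 — Approved Person: [the claimant is in receipt of a qualifying disability payment? yes] AND [the claimant has submitted a valid means declaration? yes] → satisfied.
rule 2 — Recognised Household: [the claimant is habitually resident in the territory? yes] OR [the claimant's partner is in remunerative employment? no] → satisfied.
rule 6 — Permitted Household: Recognised Household (rule 2)? yes; the claimant is available for work? yes; the claimant occupies the dwelling as their main home? no — 2 of 3 hold (need ≥2) → satisfied.
rule 4 — Controlled Household: Permitted Household (rule 6)? yes; the claimant has been resident for the qualifying period? no; the claimant has no caring responsibilities for an adult? no — 1 of 3 hold (need ≥2) → not satisfied.
rule 3 — Tier IV Claimant: [the claimant has been resident for the qualifying period? no] AND [claimant's capital: ¥25,700 ≤ ¥18,700? no] → not satisfied.
rule 7 — Class-F Household: [not an Approved Person (rule 9)? no] OR [Controlled Household (rule 4)? no] OR [Tier IV Claimant (rule 3)? no] → not satisfied.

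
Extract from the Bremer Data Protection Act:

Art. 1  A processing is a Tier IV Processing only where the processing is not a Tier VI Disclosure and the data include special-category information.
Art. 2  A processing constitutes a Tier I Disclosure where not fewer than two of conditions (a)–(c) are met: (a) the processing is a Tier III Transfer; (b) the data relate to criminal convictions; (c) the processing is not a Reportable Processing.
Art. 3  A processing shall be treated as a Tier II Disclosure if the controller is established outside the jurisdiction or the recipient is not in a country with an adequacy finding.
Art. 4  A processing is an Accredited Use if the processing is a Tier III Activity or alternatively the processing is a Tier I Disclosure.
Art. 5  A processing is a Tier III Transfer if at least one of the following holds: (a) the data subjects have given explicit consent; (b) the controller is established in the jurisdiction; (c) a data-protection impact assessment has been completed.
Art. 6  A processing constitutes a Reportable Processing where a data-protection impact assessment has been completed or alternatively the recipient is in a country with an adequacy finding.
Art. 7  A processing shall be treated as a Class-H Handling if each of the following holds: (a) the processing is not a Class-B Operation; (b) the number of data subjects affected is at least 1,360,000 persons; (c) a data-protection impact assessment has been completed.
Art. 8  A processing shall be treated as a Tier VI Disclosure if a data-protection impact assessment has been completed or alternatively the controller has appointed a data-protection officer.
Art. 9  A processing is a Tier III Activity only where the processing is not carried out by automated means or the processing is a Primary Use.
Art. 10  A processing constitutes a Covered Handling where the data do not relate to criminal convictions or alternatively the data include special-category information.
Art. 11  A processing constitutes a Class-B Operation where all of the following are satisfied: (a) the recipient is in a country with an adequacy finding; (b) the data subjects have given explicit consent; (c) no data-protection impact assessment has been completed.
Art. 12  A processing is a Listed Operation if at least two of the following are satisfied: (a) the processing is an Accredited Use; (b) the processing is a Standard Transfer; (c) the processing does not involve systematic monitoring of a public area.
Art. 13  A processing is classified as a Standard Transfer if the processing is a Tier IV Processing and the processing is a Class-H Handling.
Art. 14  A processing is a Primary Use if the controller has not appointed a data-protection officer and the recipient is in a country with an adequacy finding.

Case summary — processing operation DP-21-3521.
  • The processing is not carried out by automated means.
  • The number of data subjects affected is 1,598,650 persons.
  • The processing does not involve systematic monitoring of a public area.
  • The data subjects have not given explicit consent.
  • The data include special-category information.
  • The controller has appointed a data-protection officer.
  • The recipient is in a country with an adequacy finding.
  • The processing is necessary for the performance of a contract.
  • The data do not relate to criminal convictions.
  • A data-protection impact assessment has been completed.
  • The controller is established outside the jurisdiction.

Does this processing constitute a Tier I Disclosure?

Under article 5: the data subjects have given explicit consent? no; or the controller is established in the jurisdiction? no; or a data-protection impact assessment has been completed? yes. So the processing is a Tier III Transfer.
Under article 6: a data-protection impact assessment has been completed? yes; or the recipient is in a country with an adequacy finding? yes. So the processing is a Reportable Processing.
Under article 2: Tier III Transfer (article 5)? yes; the data relate to criminal convictions? no; not a Reportable Processing (article 6)? no — 1 of 3 hold (need ≥2) → not satisfied.

No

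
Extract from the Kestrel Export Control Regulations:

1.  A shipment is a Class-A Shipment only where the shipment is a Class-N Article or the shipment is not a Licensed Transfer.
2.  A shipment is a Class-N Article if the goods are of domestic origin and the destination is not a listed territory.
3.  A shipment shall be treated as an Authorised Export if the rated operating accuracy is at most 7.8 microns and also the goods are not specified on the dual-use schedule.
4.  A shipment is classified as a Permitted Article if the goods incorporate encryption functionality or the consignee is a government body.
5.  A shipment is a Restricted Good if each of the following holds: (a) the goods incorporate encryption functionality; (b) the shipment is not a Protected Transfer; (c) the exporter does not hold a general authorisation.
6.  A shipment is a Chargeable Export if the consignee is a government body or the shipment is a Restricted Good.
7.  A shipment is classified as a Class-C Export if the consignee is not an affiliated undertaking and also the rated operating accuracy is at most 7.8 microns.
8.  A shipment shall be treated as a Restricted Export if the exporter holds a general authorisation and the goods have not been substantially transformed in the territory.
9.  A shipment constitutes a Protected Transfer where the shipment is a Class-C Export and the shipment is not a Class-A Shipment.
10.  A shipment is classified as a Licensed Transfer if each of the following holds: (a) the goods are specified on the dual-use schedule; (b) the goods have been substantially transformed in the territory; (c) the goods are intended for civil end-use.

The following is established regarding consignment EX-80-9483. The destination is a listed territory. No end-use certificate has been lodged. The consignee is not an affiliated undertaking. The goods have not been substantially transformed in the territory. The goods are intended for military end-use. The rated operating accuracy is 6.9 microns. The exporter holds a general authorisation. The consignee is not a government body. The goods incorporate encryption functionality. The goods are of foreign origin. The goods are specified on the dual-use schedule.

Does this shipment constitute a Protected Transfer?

No

Under paragraph 7: the consignee is not an affiliated undertaking? yes; and rated operating accuracy: 6.9 microns ≤ 7.8 microns? yes. So the shipment is a Class-C Export.
Under paragraph 2: the goods are of domestic origin? no; and the destination is not a listed territory? no. So the shipment is not a Class-N Article.
Under paragraph 10: the goods are specified on the dual-use schedule? yes; and the goods have been substantially transformed in the territory? no; and the goods are intended for civil end-use? no. So the shipment is not a Licensed Transfer.
Under paragraph 1: Class-N Article (paragraph 2)? no; or not a Licensed Transfer (paragraph 10)? yes. So the shipment is a Class-A Shipment.
Under paragraph 9: Class-C Export (paragraph 7)? yes; and not a Class-A Shipment (paragraph 1)? no. So the shipment is not a Protected Transfer.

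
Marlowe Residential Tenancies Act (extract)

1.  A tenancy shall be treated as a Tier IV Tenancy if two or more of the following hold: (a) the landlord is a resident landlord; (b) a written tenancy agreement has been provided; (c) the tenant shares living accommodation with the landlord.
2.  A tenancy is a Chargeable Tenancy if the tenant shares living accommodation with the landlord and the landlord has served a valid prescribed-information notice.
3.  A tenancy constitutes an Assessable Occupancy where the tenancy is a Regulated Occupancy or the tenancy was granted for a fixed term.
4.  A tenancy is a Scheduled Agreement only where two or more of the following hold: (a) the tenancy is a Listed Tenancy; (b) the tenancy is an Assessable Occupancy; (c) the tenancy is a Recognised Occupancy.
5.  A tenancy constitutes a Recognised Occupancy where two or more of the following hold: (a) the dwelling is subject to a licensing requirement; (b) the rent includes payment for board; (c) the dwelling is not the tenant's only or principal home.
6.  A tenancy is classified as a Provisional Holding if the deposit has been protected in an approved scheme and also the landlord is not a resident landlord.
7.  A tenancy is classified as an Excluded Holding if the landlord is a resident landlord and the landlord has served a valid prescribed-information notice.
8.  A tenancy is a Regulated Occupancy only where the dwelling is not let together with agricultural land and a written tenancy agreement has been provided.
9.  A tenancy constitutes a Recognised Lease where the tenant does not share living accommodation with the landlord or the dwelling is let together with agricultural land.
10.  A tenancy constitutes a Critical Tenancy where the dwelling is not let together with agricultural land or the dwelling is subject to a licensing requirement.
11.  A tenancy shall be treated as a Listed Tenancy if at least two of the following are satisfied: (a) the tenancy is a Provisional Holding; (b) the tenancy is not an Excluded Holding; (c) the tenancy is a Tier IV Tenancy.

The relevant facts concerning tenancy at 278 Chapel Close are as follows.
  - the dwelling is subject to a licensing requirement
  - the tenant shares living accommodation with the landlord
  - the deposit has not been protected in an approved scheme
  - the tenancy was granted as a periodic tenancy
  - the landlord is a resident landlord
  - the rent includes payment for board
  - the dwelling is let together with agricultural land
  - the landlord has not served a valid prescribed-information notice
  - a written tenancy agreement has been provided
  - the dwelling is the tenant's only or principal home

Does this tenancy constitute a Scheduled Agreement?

paragraph 6 — Provisional Holding: [the deposit has been protected in an approved scheme? no] AND [the landlord is not a resident landlord? no] → not satisfied.
paragraph 7 — Excluded Holding: [the landlord is a resident landlord? yes] AND [the landlord has served a valid prescribed-information notice? no] → not satisfied.
paragraph 1 — Tier IV Tenancy: the landlord is a resident landlord? yes; a written tenancy agreement has been provided? yes; the tenant shares living accommodation with the landlord? yes — 3 of 3 hold (need ≥2) → satisfied.
paragraph 11 — Listed Tenancy: Provisional Holding (paragraph 6)? no; not an Excluded Holding (paragraph 7)? yes; Tier IV Tenancy (paragraph 1)? yes — 2 of 3 hold (need ≥2) → satisfied.
paragraph 8 — Regulated Occupancy: [the dwelling is not let together with agricultural land? no] AND [a written tenancy agreement has been provided? yes] → not satisfied.
paragraph 3 — Assessable Occupancy: [Regulated Occupancy (paragraph 8)? no] OR [the tenancy was granted for a fixed term? no] → not satisfied.
paragraph 5 — Recognised Occupancy: the dwelling is subject to a licensing requirement? yes; the rent includes payment for board? yes; the dwelling is not the tenant's only or principal home? no — 2 of 3 hold (need ≥2) → satisfied.
paragraph 4 — Scheduled Agreement: Listed Tenancy (paragraph 11)? yes; Assessable Occupancy (paragraph 3)? no; Recognised Occupancy (paragraph 5)? yes — 2 of 3 hold (need ≥2) → satisfied.

Yes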